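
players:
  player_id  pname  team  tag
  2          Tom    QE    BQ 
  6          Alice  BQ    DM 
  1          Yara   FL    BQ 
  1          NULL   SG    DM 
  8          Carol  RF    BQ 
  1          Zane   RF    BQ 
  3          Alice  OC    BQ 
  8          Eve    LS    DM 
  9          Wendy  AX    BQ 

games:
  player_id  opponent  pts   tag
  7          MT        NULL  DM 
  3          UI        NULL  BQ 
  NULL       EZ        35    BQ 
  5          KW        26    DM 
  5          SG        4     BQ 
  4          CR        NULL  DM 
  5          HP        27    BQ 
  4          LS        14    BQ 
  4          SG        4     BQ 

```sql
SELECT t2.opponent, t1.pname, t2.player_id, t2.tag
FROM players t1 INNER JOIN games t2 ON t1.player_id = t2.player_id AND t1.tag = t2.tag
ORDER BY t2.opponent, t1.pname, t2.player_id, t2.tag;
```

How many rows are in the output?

INNER JOIN keeps only pairs where the ON condition holds.
Matching on t1.player_id = t2.player_id AND t1.tag = t2.tag. A NULL in a compared column never satisfies the condition.
Matched pairs: 1.
Total: 1 rows.

1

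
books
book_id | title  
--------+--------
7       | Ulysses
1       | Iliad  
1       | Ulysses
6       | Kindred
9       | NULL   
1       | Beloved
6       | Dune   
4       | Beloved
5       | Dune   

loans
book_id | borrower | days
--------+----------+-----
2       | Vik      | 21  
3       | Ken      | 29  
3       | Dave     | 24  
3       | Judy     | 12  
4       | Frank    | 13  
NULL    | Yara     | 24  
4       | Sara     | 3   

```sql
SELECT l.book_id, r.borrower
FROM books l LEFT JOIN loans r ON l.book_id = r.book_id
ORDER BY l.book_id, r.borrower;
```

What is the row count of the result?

10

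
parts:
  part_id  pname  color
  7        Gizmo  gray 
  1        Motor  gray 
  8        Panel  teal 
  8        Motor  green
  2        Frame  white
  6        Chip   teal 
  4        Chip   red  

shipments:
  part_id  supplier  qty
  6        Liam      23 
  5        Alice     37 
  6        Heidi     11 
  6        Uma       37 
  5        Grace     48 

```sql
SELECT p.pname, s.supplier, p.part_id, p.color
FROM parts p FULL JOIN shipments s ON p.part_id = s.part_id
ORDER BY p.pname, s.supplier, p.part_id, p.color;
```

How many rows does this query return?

FULL OUTER JOIN keeps every row from both sides; unmatched rows get NULL for the other side's columns.
Matching on p.part_id = s.part_id.
Matched pairs: 3; unmatched p rows kept: 6; unmatched s rows kept: 2.
Total: 3 matched + 8 padded = 11 rows.

11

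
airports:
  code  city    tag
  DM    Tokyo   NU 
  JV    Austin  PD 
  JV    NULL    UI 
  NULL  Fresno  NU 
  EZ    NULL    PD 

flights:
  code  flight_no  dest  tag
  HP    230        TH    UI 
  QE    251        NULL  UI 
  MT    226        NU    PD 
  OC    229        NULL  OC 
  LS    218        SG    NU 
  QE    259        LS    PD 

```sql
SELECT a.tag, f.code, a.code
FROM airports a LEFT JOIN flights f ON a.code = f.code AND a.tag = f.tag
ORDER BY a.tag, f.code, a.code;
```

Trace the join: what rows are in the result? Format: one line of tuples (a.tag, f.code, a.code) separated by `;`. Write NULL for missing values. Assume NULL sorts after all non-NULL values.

LEFT JOIN keeps every row from `airports`; unmatched rows get NULL for `flights`'s columns.
Matching on a.code = f.code AND a.tag = f.tag. A NULL in a compared column never satisfies the condition.
- code=DM, tag=NU: no f row matches, row kept with f columns NULL.
- code=JV, tag=PD: no f row matches, row kept with f columns NULL.
- code=JV, tag=UI: no f row matches, row kept with f columns NULL.
- code=NULL, tag=NU: no f row matches, row kept with f columns NULL.
- code=EZ, tag=PD: no f row matches, row kept with f columns NULL.
After projecting and ordering:
a.tag | f.code | a.code
NU | NULL | DM
NU | NULL | NULL
PD | NULL | EZ
PD | NULL | JV
UI | NULL | JV

(NU, NULL, DM); (NU, NULL, NULL); (PD, NULL, EZ); (PD, NULL, JV); (UI, NULL, JV)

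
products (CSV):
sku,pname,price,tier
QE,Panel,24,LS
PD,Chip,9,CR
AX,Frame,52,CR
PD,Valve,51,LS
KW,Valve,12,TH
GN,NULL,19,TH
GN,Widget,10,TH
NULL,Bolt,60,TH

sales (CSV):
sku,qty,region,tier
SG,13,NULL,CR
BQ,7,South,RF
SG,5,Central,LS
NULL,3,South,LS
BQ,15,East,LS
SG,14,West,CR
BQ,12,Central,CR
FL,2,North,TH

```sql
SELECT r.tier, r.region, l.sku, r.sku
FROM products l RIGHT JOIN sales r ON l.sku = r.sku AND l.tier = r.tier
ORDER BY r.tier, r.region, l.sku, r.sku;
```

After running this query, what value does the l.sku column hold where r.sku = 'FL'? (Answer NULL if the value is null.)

NULL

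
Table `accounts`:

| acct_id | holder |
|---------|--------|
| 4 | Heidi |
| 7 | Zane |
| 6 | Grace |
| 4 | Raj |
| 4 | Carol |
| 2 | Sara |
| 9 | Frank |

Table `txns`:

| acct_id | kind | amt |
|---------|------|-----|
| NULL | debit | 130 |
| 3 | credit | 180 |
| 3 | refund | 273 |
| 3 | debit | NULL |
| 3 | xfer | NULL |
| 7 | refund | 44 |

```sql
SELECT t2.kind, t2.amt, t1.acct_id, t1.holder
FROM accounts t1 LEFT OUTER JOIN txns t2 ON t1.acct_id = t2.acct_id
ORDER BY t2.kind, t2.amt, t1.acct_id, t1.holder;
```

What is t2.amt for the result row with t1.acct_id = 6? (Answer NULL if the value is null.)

LEFT JOIN keeps every row from `accounts`; unmatched rows get NULL for `txns`'s columns.
Matching on t1.acct_id = t2.acct_id. A NULL in a compared column never satisfies the condition.
- acct_id=4: no t2 row matches, row kept with t2 columns NULL.
- acct_id=7: 1 matching t2 row(s), so 1 row(s) emitted.
- acct_id=6: no t2 row matches, row kept with t2 columns NULL.
- acct_id=4: no t2 row matches, row kept with t2 columns NULL.
- acct_id=4: no t2 row matches, row kept with t2 columns NULL.
- acct_id=2: no t2 row matches, row kept with t2 columns NULL.
- acct_id=9: no t2 row matches, row kept with t2 columns NULL.

NULL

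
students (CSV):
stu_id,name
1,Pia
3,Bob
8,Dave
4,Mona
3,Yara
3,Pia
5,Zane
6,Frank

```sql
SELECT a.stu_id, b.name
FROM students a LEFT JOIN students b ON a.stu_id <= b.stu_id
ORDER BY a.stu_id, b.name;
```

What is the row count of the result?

39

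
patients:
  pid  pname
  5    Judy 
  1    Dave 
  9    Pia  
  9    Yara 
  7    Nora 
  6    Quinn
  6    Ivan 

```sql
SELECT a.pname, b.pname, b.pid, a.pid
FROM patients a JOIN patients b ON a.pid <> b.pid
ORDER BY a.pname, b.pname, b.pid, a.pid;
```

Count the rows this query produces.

38

INNER JOIN keeps only pairs where the ON condition holds.
Matching on a.pid <> b.pid.
- a (pid=5) pairs with 6 row(s) of b.
- a (pid=1) pairs with 6 row(s) of b.
- a (pid=9) pairs with 5 row(s) of b.
- a (pid=9) pairs with 5 row(s) of b.
- a (pid=7) pairs with 6 row(s) of b.
- a (pid=6) pairs with 5 row(s) of b.
- a (pid=6) pairs with 5 row(s) of b.
Total: 38 rows.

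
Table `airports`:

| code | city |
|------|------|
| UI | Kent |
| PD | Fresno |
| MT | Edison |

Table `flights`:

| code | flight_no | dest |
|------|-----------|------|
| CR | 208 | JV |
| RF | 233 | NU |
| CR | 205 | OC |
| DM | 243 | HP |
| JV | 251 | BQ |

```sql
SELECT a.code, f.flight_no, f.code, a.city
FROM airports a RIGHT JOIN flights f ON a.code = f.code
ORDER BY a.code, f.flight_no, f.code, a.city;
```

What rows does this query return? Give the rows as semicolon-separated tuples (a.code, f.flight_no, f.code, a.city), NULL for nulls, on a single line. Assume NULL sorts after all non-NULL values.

RIGHT JOIN keeps every row from `flights`; unmatched rows get NULL for `airports`'s columns.
Matching on a.code = f.code.
Matched pairs: 0; unmatched f rows kept: 5.

(NULL, 205, CR, NULL); (NULL, 208, CR, NULL); (NULL, 233, RF, NULL); (NULL, 243, DM, NULL); (NULL, 251, JV, NULL)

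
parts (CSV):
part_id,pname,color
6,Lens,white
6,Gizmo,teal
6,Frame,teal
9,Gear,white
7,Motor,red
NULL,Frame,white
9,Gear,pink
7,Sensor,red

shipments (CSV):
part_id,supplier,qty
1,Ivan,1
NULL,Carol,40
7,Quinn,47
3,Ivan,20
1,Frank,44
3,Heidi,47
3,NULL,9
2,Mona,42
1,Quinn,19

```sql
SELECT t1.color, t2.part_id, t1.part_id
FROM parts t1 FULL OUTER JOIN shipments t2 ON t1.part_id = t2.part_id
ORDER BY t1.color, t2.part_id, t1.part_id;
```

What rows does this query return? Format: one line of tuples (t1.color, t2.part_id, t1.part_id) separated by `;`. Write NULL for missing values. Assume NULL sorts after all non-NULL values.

(pink, NULL, 9); (red, 7, 7); (red, 7, 7); (teal, NULL, 6); (teal, NULL, 6); (white, NULL, 6); (white, NULL, 9); (white, NULL, NULL); (NULL, 1, NULL); (NULL, 1, NULL); (NULL, 1, NULL); (NULL, 2, NULL); (NULL, 3, NULL); (NULL, 3, NULL); (NULL, 3, NULL); (NULL, NULL, NULL)

FULL OUTER JOIN keeps every row from both sides; unmatched rows get NULL for the other side's columns.
Matching on t1.part_id = t2.part_id. A NULL in a compared column never satisfies the condition.
- t1 row (part_id=6): no match → kept, t2 columns NULL.
- t1 row (part_id=6): no match → kept, t2 columns NULL.
- t1 row (part_id=6): no match → kept, t2 columns NULL.
- t1 row (part_id=9): no match → kept, t2 columns NULL.
- t1 row (part_id=7): matches 1 t2 row(s) → 1 output row(s).
- t1 row (part_id=NULL): no match → kept, t2 columns NULL.
- t1 row (part_id=9): no match → kept, t2 columns NULL.
- t1 row (part_id=7): matches 1 t2 row(s) → 1 output row(s).
- plus 8 unmatched t2 row(s), each kept with NULL t1 columns.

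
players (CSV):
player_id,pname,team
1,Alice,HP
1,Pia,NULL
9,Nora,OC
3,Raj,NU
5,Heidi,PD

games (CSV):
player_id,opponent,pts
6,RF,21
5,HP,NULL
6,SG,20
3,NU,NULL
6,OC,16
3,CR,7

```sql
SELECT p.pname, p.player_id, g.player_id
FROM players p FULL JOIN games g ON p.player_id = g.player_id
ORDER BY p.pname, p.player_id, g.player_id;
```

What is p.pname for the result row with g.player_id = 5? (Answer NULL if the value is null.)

Heidi

FULL OUTER JOIN keeps every row from both sides; unmatched rows get NULL for the other side's columns.
Matching on p.player_id = g.player_id.
- p[0] player_id=1 → no match; kept with NULLs on the g side.
- p[1] player_id=1 → no match; kept with NULLs on the g side.
- p[2] player_id=9 → no match; kept with NULLs on the g side.
- p[3] player_id=3 → 2 match(es) in g → 2 row(s).
- p[4] player_id=5 → 1 match(es) in g → 1 row(s).
- 3 row(s) from g found no p partner → padded with NULL.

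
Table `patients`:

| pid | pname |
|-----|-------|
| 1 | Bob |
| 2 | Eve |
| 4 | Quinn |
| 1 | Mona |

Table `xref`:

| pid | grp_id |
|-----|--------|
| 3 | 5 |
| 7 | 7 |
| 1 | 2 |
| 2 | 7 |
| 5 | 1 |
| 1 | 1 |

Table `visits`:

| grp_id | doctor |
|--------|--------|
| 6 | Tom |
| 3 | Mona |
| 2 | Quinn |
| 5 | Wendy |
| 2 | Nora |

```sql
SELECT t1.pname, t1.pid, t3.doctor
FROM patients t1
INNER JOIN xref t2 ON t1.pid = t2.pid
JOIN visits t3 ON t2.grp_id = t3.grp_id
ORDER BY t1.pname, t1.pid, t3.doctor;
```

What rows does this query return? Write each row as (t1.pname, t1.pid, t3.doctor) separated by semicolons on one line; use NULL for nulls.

Joins associate left-to-right: patients INNER JOIN xref on pid gives 5 intermediate row(s).
Then INNER JOIN `visits t3` on grp_id: keep only rows whose t2.grp_id appears in t3.

(Bob, 1, Nora); (Bob, 1, Quinn); (Mona, 1, Nora); (Mona, 1, Quinn)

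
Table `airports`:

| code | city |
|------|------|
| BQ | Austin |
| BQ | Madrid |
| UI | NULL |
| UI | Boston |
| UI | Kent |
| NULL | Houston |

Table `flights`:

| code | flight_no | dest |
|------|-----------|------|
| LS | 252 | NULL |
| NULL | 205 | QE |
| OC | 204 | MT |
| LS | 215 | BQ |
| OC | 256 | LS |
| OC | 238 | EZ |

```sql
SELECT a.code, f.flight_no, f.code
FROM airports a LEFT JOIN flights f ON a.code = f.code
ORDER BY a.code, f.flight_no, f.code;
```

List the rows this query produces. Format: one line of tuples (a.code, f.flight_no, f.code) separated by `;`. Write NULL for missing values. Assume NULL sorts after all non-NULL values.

LEFT JOIN keeps every row from `airports`; unmatched rows get NULL for `flights`'s columns.
Matching on a.code = f.code. A NULL in a compared column never satisfies the condition.
- a (code=BQ) has no partner → padded with NULL.
- a (code=BQ) has no partner → padded with NULL.
- a (code=UI) has no partner → padded with NULL.
- a (code=UI) has no partner → padded with NULL.
- a (code=UI) has no partner → padded with NULL.
- a (code=NULL) has no partner → padded with NULL.
After projecting and ordering:
a.code | f.flight_no | f.code
BQ | NULL | NULL
BQ | NULL | NULL
UI | NULL | NULL
UI | NULL | NULL
UI | NULL | NULL
NULL | NULL | NULL

(BQ, NULL, NULL); (BQ, NULL, NULL); (UI, NULL, NULL); (UI, NULL, NULL); (UI, NULL, NULL); (NULL, NULL, NULL)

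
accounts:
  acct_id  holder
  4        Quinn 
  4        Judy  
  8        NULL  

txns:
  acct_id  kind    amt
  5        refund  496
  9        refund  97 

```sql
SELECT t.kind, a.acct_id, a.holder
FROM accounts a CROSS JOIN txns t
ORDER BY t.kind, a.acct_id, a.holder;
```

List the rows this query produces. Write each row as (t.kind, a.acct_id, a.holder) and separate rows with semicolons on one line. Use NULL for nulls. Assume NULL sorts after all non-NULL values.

(refund, 4, Judy); (refund, 4, Judy); (refund, 4, Quinn); (refund, 4, Quinn); (refund, 8, NULL); (refund, 8, NULL)

CROSS JOIN pairs every row of `accounts` with every row of `txns`: 3 × 2 = 6 rows.
After projecting and ordering:
t.kind | a.acct_id | a.holder
refund | 4 | Judy
refund | 4 | Judy
refund | 4 | Quinn
refund | 4 | Quinn
refund | 8 | NULL
refund | 8 | NULL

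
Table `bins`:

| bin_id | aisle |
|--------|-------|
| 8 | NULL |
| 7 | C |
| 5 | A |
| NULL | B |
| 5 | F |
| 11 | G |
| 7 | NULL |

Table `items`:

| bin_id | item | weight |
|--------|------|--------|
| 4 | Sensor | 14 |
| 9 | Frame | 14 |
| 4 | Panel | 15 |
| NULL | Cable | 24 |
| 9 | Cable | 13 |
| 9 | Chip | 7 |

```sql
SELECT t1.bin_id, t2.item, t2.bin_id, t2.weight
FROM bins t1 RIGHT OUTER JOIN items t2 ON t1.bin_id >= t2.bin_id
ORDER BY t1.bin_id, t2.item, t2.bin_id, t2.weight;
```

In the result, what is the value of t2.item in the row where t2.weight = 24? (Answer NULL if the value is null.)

Cable

RIGHT JOIN keeps every row from `items`; unmatched rows get NULL for `bins`'s columns.
Matching on t1.bin_id >= t2.bin_id. A NULL in a compared column never satisfies the condition.
Matched pairs: 15; unmatched t2 rows kept: 1.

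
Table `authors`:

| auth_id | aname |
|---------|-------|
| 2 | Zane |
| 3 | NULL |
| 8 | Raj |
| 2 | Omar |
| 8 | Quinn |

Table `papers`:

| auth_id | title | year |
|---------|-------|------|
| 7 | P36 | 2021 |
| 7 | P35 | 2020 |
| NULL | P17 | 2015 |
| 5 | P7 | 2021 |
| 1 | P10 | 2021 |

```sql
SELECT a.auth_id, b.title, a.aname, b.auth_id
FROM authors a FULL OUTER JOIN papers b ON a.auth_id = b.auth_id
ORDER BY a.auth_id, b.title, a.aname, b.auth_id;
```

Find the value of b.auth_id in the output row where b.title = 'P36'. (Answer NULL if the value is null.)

FULL OUTER JOIN keeps every row from both sides; unmatched rows get NULL for the other side's columns.
Matching on a.auth_id = b.auth_id. A NULL in a compared column never satisfies the condition.
Matched pairs: 0; unmatched a rows kept: 5; unmatched b rows kept: 5.

7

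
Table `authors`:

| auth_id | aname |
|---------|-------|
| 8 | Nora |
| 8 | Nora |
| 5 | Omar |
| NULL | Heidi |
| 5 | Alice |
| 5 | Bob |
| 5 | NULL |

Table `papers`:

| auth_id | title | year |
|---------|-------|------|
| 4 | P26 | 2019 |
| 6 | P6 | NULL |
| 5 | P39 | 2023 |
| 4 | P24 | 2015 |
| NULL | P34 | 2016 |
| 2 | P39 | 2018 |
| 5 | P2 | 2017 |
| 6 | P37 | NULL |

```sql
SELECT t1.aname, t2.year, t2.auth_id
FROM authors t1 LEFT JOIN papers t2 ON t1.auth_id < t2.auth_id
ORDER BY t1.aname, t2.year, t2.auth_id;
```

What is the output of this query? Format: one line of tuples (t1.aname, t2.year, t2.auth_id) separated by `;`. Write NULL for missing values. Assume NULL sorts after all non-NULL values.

LEFT JOIN keeps every row from `authors`; unmatched rows get NULL for `papers`'s columns.
Matching on t1.auth_id < t2.auth_id. A NULL in a compared column never satisfies the condition.
- auth_id=8: no t2 row matches, row kept with t2 columns NULL.
- auth_id=8: no t2 row matches, row kept with t2 columns NULL.
- auth_id=5: 2 matching t2 row(s), so 2 row(s) emitted.
- auth_id=NULL: no t2 row matches, row kept with t2 columns NULL.
- auth_id=5: 2 matching t2 row(s), so 2 row(s) emitted.
- auth_id=5: 2 matching t2 row(s), so 2 row(s) emitted.
- auth_id=5: 2 matching t2 row(s), so 2 row(s) emitted.

(Alice, NULL, 6); (Alice, NULL, 6); (Bob, NULL, 6); (Bob, NULL, 6); (Heidi, NULL, NULL); (Nora, NULL, NULL); (Nora, NULL, NULL); (Omar, NULL, 6); (Omar, NULL, 6); (NULL, NULL, 6); (NULL, NULL, 6)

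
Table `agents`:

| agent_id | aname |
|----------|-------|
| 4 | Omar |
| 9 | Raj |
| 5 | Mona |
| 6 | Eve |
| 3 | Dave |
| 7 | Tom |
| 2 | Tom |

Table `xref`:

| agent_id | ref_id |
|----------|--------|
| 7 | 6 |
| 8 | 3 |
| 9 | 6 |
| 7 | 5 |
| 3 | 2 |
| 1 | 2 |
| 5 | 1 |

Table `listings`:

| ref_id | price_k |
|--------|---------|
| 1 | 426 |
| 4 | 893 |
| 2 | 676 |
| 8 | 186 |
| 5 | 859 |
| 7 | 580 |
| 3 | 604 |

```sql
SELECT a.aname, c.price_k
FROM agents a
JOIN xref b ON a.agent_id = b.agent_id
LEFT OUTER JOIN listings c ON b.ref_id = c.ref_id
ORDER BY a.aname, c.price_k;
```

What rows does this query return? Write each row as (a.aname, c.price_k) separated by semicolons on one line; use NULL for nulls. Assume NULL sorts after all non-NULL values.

Step 1 — a INNER JOIN b on agent_id → 5 row(s).
Then LEFT JOIN `listings c` on ref_id: each of those 5 rows is kept; rows whose b.ref_id has no match in c get NULL for c's columns.

(Dave, 676); (Mona, 426); (Raj, NULL); (Tom, 859); (Tom, NULL)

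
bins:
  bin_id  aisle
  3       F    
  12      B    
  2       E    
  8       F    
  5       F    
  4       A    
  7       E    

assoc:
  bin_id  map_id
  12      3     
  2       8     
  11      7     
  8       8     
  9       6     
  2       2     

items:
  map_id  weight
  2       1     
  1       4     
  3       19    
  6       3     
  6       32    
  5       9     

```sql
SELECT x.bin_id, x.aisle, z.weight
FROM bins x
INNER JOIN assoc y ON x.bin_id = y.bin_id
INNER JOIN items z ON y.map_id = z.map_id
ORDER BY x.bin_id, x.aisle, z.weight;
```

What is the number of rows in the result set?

Joins associate left-to-right: bins INNER JOIN assoc on bin_id gives 4 intermediate row(s).
Then INNER JOIN `items z` on map_id: keep only rows whose y.map_id appears in z.
Result: 2 row(s).

2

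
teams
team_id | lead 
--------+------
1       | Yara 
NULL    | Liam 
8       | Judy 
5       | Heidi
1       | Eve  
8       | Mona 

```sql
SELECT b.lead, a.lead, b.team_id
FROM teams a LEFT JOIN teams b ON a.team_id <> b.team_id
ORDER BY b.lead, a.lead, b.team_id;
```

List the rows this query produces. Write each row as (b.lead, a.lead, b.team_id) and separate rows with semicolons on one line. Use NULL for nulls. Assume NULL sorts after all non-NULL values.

LEFT JOIN keeps every row from `teams a`; unmatched rows get NULL for `teams b`'s columns.
Matching on a.team_id <> b.team_id. A NULL in a compared column never satisfies the condition.
Matched pairs: 16; unmatched a rows kept: 1.

(Eve, Heidi, 1); (Eve, Judy, 1); (Eve, Mona, 1); (Heidi, Eve, 5); (Heidi, Judy, 5); (Heidi, Mona, 5); (Heidi, Yara, 5); (Judy, Eve, 8); (Judy, Heidi, 8); (Judy, Yara, 8); (Mona, Eve, 8); (Mona, Heidi, 8); (Mona, Yara, 8); (Yara, Heidi, 1); (Yara, Judy, 1); (Yara, Mona, 1); (NULL, Liam, NULL)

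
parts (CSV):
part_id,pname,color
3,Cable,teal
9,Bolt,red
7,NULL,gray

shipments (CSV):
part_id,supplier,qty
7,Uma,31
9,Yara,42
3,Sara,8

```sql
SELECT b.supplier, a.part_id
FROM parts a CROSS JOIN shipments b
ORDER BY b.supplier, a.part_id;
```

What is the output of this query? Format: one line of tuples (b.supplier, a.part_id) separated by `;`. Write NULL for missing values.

(Sara, 3); (Sara, 7); (Sara, 9); (Uma, 3); (Uma, 7); (Uma, 9); (Yara, 3); (Yara, 7); (Yara, 9)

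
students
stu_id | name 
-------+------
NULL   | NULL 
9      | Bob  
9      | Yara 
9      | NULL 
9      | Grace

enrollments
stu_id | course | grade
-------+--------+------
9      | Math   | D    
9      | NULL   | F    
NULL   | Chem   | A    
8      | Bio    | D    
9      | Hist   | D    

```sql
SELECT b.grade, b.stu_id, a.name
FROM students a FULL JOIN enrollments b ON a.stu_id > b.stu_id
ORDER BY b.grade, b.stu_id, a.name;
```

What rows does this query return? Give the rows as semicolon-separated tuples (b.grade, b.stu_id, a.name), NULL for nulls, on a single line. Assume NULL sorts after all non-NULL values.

FULL OUTER JOIN keeps every row from both sides; unmatched rows get NULL for the other side's columns.
Matching on a.stu_id > b.stu_id. A NULL in a compared column never satisfies the condition.
- a[0] stu_id=NULL → no match; kept with NULLs on the b side.
- a[1] stu_id=9 → 1 match(es) in b → 1 row(s).
- a[2] stu_id=9 → 1 match(es) in b → 1 row(s).
- a[3] stu_id=9 → 1 match(es) in b → 1 row(s).
- a[4] stu_id=9 → 1 match(es) in b → 1 row(s).
- plus 4 unmatched b row(s), each kept with NULL a columns.
After projecting and ordering:
b.grade | b.stu_id | a.name
A | NULL | NULL
D | 8 | Bob
D | 8 | Grace
D | 8 | Yara
D | 8 | NULL
D | 9 | NULL
D | 9 | NULL
F | 9 | NULL
NULL | NULL | NULL

(A, NULL, NULL); (D, 8, Bob); (D, 8, Grace); (D, 8, Yara); (D, 8, NULL); (D, 9, NULL); (D, 9, NULL); (F, 9, NULL); (NULL, NULL, NULL)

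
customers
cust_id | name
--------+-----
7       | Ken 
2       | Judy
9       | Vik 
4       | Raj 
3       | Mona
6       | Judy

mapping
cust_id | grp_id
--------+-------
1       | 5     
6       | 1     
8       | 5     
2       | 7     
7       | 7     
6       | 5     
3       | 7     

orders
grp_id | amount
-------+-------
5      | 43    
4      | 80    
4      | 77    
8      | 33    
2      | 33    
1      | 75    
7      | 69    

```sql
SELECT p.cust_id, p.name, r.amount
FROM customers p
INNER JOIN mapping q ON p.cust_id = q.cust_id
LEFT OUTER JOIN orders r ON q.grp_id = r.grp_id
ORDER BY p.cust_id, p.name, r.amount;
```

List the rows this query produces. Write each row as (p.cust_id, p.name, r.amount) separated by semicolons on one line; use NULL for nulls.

Step 1 — p INNER JOIN q on cust_id → 5 row(s).
Then LEFT JOIN `orders r` on grp_id: each of those 5 rows is kept; rows whose q.grp_id has no match in r get NULL for r's columns.

(2, Judy, 69); (3, Mona, 69); (6, Judy, 43); (6, Judy, 75); (7, Ken, 69)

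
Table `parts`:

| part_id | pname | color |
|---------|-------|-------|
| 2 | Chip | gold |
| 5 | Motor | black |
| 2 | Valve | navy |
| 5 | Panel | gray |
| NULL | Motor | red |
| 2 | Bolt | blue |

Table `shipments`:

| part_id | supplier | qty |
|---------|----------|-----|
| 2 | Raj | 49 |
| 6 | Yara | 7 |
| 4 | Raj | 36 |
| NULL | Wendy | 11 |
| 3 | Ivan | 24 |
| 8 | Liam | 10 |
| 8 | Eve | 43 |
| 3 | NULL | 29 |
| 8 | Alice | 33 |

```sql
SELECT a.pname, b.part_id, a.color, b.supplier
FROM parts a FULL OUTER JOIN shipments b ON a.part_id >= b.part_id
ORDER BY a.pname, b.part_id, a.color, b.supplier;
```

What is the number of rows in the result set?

17

FULL OUTER JOIN keeps every row from both sides; unmatched rows get NULL for the other side's columns.
Matching on a.part_id >= b.part_id. A NULL in a compared column never satisfies the condition.
- part_id=2: 1 matching b row(s), so 1 row(s) emitted.
- part_id=5: 4 matching b row(s), so 4 row(s) emitted.
- part_id=2: 1 matching b row(s), so 1 row(s) emitted.
- part_id=5: 4 matching b row(s), so 4 row(s) emitted.
- part_id=NULL: no b row matches, row kept with b columns NULL.
- part_id=2: 1 matching b row(s), so 1 row(s) emitted.
- 5 row(s) from b found no a partner → padded with NULL.
Total: 11 matched + 6 padded = 17 rows.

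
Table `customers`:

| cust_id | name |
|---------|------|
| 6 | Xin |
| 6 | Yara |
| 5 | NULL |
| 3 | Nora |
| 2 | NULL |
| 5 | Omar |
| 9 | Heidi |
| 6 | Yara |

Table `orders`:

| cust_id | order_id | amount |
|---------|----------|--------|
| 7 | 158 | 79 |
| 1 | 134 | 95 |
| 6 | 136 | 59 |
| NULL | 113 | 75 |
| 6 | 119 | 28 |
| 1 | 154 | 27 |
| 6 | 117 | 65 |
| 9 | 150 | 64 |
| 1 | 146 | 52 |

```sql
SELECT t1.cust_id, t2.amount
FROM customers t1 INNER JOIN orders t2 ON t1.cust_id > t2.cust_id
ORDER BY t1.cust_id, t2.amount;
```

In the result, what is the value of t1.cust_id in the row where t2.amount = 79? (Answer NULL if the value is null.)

INNER JOIN keeps only pairs where the ON condition holds.
Matching on t1.cust_id > t2.cust_id. A NULL in a compared column never satisfies the condition.
Matched pairs: 28.

9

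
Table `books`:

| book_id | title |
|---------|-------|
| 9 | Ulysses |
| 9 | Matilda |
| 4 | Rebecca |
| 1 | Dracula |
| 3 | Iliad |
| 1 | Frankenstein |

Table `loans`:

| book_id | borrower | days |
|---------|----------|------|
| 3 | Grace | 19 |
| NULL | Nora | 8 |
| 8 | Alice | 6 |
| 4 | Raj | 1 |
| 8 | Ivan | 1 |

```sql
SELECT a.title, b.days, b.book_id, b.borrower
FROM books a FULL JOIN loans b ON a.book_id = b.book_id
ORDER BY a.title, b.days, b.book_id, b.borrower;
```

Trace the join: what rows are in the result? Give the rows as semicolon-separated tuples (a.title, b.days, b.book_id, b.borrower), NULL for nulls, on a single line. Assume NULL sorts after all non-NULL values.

(Dracula, NULL, NULL, NULL); (Frankenstein, NULL, NULL, NULL); (Iliad, 19, 3, Grace); (Matilda, NULL, NULL, NULL); (Rebecca, 1, 4, Raj); (Ulysses, NULL, NULL, NULL); (NULL, 1, 8, Ivan); (NULL, 6, 8, Alice); (NULL, 8, NULL, Nora)

FULL OUTER JOIN keeps every row from both sides; unmatched rows get NULL for the other side's columns.
Matching on a.book_id = b.book_id. A NULL in a compared column never satisfies the condition.
- a[0] book_id=9 → no match; kept with NULLs on the b side.
- a[1] book_id=9 → no match; kept with NULLs on the b side.
- a[2] book_id=4 → 1 match(es) in b → 1 row(s).
- a[3] book_id=1 → no match; kept with NULLs on the b side.
- a[4] book_id=3 → 1 match(es) in b → 1 row(s).
- a[5] book_id=1 → no match; kept with NULLs on the b side.
- 3 b row(s) had no a match → kept, a columns NULL.
After projecting and ordering:
a.title | b.days | b.book_id | b.borrower
Dracula | NULL | NULL | NULL
Frankenstein | NULL | NULL | NULL
Iliad | 19 | 3 | Grace
Matilda | NULL | NULL | NULL
Rebecca | 1 | 4 | Raj
Ulysses | NULL | NULL | NULL
NULL | 1 | 8 | Ivan
NULL | 6 | 8 | Alice
NULL | 8 | NULL | Nora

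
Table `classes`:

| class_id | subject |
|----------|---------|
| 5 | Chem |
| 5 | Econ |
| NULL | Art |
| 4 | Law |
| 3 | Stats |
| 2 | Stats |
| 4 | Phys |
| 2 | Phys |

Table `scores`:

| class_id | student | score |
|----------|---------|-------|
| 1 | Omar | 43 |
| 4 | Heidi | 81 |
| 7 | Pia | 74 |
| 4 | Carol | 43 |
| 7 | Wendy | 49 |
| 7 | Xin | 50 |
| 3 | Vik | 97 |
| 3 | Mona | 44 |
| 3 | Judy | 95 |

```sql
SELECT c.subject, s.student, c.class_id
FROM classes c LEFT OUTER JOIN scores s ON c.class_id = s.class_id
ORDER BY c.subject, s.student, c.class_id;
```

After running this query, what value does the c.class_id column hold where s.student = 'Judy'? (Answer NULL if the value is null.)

LEFT JOIN keeps every row from `classes`; unmatched rows get NULL for `scores`'s columns.
Matching on c.class_id = s.class_id. A NULL in a compared column never satisfies the condition.
- c[0] class_id=5 → no match; kept with NULLs on the s side.
- c[1] class_id=5 → no match; kept with NULLs on the s side.
- c[2] class_id=NULL → no match; kept with NULLs on the s side.
- c[3] class_id=4 → 2 match(es) in s → 2 row(s).
- c[4] class_id=3 → 3 match(es) in s → 3 row(s).
- c[5] class_id=2 → no match; kept with NULLs on the s side.
- c[6] class_id=4 → 2 match(es) in s → 2 row(s).
- c[7] class_id=2 → no match; kept with NULLs on the s side.

3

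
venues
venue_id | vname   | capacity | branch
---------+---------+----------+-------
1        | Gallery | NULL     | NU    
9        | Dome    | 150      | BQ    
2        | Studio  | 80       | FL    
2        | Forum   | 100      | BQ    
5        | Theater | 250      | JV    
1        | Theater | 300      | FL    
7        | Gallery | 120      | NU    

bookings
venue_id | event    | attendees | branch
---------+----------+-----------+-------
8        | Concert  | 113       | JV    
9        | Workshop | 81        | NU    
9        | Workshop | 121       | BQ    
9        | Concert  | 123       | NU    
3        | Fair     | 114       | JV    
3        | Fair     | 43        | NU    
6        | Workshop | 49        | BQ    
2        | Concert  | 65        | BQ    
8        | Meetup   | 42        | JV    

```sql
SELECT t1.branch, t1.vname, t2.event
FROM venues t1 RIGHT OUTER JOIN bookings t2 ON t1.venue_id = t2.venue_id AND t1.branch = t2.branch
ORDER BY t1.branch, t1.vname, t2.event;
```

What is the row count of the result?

9

RIGHT JOIN keeps every row from `bookings`; unmatched rows get NULL for `venues`'s columns.
Matching on t1.venue_id = t2.venue_id AND t1.branch = t2.branch.
Matched pairs: 2; unmatched t2 rows kept: 7.
Total: 2 matched + 7 padded = 9 rows.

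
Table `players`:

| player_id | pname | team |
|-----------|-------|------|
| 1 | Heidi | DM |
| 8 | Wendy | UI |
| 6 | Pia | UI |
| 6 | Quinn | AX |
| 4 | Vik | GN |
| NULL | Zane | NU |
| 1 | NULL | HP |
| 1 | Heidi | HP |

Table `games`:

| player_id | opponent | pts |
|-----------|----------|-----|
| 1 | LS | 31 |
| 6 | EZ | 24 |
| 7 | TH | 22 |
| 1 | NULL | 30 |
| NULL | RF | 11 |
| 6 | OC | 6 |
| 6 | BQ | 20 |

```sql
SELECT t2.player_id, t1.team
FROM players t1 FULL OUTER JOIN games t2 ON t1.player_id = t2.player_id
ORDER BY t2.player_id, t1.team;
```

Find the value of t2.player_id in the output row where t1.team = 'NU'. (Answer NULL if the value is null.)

FULL OUTER JOIN keeps every row from both sides; unmatched rows get NULL for the other side's columns.
Matching on t1.player_id = t2.player_id. A NULL in a compared column never satisfies the condition.
Matched pairs: 12; unmatched t1 rows kept: 3; unmatched t2 rows kept: 2.

NULL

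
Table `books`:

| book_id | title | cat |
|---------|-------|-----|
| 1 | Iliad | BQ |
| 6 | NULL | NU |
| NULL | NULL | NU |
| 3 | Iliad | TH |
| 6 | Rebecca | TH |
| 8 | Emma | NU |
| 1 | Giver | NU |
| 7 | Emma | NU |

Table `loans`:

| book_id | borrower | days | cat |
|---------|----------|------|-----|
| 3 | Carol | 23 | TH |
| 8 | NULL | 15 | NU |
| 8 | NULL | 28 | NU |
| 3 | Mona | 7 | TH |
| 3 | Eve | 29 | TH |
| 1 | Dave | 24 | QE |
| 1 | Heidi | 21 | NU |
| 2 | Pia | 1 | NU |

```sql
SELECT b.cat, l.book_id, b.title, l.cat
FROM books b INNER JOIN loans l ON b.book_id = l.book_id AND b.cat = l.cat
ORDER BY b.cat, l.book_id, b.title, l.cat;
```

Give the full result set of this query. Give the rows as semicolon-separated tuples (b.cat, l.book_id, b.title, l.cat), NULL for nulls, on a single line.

(NU, 1, Giver, NU); (NU, 8, Emma, NU); (NU, 8, Emma, NU); (TH, 3, Iliad, TH); (TH, 3, Iliad, TH); (TH, 3, Iliad, TH)

INNER JOIN keeps only pairs where the ON condition holds.
Matching on b.book_id = l.book_id AND b.cat = l.cat. A NULL in a compared column never satisfies the condition.
- b[0] book_id=1, cat=BQ → no match; dropped.
- b[1] book_id=6, cat=NU → no match; dropped.
- b[2] book_id=NULL, cat=NU → no match; dropped.
- b[3] book_id=3, cat=TH → 3 match(es) in l → 3 row(s).
- b[4] book_id=6, cat=TH → no match; dropped.
- b[5] book_id=8, cat=NU → 2 match(es) in l → 2 row(s).
- b[6] book_id=1, cat=NU → 1 match(es) in l → 1 row(s).
- b[7] book_id=7, cat=NU → no match; dropped.
After projecting and ordering:
b.cat | l.book_id | b.title | l.cat
NU | 1 | Giver | NU
NU | 8 | Emma | NU
NU | 8 | Emma | NU
TH | 3 | Iliad | TH
TH | 3 | Iliad | TH
TH | 3 | Iliad | TH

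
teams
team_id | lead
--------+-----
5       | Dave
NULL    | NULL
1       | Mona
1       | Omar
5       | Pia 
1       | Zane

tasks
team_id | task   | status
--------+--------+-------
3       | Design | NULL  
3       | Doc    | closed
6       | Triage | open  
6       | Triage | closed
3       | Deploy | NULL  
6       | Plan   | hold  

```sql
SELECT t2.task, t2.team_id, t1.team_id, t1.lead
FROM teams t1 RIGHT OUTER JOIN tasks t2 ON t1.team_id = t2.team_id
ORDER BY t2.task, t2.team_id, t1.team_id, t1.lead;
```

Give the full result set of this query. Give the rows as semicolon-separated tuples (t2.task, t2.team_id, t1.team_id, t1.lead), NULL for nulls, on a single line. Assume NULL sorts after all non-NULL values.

(Deploy, 3, NULL, NULL); (Design, 3, NULL, NULL); (Doc, 3, NULL, NULL); (Plan, 6, NULL, NULL); (Triage, 6, NULL, NULL); (Triage, 6, NULL, NULL)

RIGHT JOIN keeps every row from `tasks`; unmatched rows get NULL for `teams`'s columns.
Matching on t1.team_id = t2.team_id. A NULL in a compared column never satisfies the condition.
Matched pairs: 0; unmatched t2 rows kept: 6.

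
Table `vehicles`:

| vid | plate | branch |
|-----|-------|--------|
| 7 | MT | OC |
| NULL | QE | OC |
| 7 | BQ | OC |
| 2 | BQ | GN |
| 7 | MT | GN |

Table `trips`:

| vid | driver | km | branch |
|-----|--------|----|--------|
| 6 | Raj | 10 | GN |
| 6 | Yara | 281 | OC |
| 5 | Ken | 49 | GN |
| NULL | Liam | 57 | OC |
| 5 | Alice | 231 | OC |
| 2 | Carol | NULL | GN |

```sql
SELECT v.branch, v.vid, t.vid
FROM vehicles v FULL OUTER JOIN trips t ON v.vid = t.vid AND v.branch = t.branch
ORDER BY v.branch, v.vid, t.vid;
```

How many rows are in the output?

FULL OUTER JOIN keeps every row from both sides; unmatched rows get NULL for the other side's columns.
Matching on v.vid = t.vid AND v.branch = t.branch. A NULL in a compared column never satisfies the condition.
- v (vid=7, branch=OC) has no partner → padded with NULL.
- v (vid=NULL, branch=OC) has no partner → padded with NULL.
- v (vid=7, branch=OC) has no partner → padded with NULL.
- v (vid=2, branch=GN) pairs with 1 row(s) of t.
- v (vid=7, branch=GN) has no partner → padded with NULL.
- 5 row(s) from t found no v partner → padded with NULL.
Total: 1 matched + 9 padded = 10 rows.

10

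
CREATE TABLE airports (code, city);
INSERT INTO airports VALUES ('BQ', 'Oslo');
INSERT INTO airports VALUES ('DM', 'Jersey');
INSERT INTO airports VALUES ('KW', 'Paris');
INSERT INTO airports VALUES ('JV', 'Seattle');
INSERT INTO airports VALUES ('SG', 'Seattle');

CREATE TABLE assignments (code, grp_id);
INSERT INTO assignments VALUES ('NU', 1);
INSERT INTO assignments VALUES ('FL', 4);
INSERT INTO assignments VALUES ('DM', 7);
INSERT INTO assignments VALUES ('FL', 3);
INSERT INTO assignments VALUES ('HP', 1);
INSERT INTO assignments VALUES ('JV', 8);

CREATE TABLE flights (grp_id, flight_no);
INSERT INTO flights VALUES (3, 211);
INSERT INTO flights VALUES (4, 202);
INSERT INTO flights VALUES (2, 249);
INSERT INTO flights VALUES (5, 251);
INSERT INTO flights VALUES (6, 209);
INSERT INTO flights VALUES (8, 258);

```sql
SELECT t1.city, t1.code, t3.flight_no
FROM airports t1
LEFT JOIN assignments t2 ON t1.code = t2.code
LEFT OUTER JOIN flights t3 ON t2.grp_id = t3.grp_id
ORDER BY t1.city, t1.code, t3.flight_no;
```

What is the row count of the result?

5

Evaluate left to right. First `airports t1 LEFT JOIN assignments t2` on code: 5 row(s).
Then LEFT JOIN `flights t3` on grp_id: each of those 5 rows is kept; rows whose t2.grp_id has no match in t3 get NULL for t3's columns.
Result: 5 row(s).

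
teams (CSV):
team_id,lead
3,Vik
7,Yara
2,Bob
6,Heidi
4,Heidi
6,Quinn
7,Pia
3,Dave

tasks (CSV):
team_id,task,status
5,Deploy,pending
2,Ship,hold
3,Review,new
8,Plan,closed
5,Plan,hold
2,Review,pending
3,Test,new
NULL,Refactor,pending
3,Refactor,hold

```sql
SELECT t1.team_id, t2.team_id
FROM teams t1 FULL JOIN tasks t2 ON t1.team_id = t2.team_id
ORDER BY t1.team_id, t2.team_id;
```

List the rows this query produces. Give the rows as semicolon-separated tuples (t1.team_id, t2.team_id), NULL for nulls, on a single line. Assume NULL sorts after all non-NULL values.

FULL OUTER JOIN keeps every row from both sides; unmatched rows get NULL for the other side's columns.
Matching on t1.team_id = t2.team_id. A NULL in a compared column never satisfies the condition.
- t1 row (team_id=3): matches 3 t2 row(s) → 3 output row(s).
- t1 row (team_id=7): no match → kept, t2 columns NULL.
- t1 row (team_id=2): matches 2 t2 row(s) → 2 output row(s).
- t1 row (team_id=6): no match → kept, t2 columns NULL.
- t1 row (team_id=4): no match → kept, t2 columns NULL.
- t1 row (team_id=6): no match → kept, t2 columns NULL.
- t1 row (team_id=7): no match → kept, t2 columns NULL.
- t1 row (team_id=3): matches 3 t2 row(s) → 3 output row(s).
- 4 t2 row(s) had no t1 match → kept, t1 columns NULL.

(2, 2); (2, 2); (3, 3); (3, 3); (3, 3); (3, 3); (3, 3); (3, 3); (4, NULL); (6, NULL); (6, NULL); (7, NULL); (7, NULL); (NULL, 5); (NULL, 5); (NULL, 8); (NULL, NULL)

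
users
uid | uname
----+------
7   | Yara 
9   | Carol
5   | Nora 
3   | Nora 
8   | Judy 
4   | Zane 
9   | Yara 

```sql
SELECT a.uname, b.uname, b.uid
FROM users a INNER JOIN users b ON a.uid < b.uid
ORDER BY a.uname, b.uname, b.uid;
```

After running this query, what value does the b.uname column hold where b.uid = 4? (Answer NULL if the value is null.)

Zane

INNER JOIN keeps only pairs where the ON condition holds.
Matching on a.uid < b.uid.
Matched pairs: 20.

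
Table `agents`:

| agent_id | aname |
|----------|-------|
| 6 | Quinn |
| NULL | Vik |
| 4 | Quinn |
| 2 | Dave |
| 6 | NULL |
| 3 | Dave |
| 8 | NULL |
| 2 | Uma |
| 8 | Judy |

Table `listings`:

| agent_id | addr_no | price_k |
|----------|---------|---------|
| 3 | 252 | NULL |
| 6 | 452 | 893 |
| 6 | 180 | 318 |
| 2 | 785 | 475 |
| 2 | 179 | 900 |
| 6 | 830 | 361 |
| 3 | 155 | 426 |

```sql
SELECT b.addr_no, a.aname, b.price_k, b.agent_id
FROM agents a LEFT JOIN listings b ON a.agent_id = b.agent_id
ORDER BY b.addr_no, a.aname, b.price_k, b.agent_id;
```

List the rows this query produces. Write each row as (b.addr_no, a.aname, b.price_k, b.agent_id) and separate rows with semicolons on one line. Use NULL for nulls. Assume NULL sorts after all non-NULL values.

(155, Dave, 426, 3); (179, Dave, 900, 2); (179, Uma, 900, 2); (180, Quinn, 318, 6); (180, NULL, 318, 6); (252, Dave, NULL, 3); (452, Quinn, 893, 6); (452, NULL, 893, 6); (785, Dave, 475, 2); (785, Uma, 475, 2); (830, Quinn, 361, 6); (830, NULL, 361, 6); (NULL, Judy, NULL, NULL); (NULL, Quinn, NULL, NULL); (NULL, Vik, NULL, NULL); (NULL, NULL, NULL, NULL)

LEFT JOIN keeps every row from `agents`; unmatched rows get NULL for `listings`'s columns.
Matching on a.agent_id = b.agent_id. A NULL in a compared column never satisfies the condition.
- agent_id=6: 3 matching b row(s), so 3 row(s) emitted.
- agent_id=NULL: no b row matches, row kept with b columns NULL.
- agent_id=4: no b row matches, row kept with b columns NULL.
- agent_id=2: 2 matching b row(s), so 2 row(s) emitted.
- agent_id=6: 3 matching b row(s), so 3 row(s) emitted.
- agent_id=3: 2 matching b row(s), so 2 row(s) emitted.
- agent_id=8: no b row matches, row kept with b columns NULL.
- agent_id=2: 2 matching b row(s), so 2 row(s) emitted.
- agent_id=8: no b row matches, row kept with b columns NULL.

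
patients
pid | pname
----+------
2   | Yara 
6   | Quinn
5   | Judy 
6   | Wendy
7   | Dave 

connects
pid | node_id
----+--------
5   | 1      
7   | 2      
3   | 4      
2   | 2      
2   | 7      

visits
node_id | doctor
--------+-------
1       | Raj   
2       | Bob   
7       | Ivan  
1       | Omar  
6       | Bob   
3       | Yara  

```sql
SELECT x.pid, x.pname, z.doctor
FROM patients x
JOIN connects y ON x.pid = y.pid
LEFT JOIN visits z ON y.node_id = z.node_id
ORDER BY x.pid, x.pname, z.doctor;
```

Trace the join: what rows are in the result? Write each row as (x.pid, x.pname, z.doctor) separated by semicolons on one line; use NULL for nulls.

(2, Yara, Bob); (2, Yara, Ivan); (5, Judy, Omar); (5, Judy, Raj); (7, Dave, Bob)

Evaluate left to right. First `patients x INNER JOIN connects y` on pid: 4 row(s).
Then LEFT JOIN `visits z` on node_id: each of those 4 rows is kept; rows whose y.node_id has no match in z get NULL for z's columns.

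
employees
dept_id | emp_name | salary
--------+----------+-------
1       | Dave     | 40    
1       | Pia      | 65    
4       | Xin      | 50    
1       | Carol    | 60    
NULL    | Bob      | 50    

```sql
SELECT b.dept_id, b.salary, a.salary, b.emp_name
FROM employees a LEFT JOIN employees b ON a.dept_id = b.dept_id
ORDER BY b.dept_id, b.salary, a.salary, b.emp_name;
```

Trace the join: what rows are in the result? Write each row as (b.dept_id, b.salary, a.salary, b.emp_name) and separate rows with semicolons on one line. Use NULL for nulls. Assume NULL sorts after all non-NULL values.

LEFT JOIN keeps every row from `employees a`; unmatched rows get NULL for `employees b`'s columns.
Matching on a.dept_id = b.dept_id. A NULL in a compared column never satisfies the condition.
- dept_id=1: 3 matching b row(s), so 3 row(s) emitted.
- dept_id=1: 3 matching b row(s), so 3 row(s) emitted.
- dept_id=4: 1 matching b row(s), so 1 row(s) emitted.
- dept_id=1: 3 matching b row(s), so 3 row(s) emitted.
- dept_id=NULL: no b row matches, row kept with b columns NULL.

(1, 40, 40, Dave); (1, 40, 60, Dave); (1, 40, 65, Dave); (1, 60, 40, Carol); (1, 60, 60, Carol); (1, 60, 65, Carol); (1, 65, 40, Pia); (1, 65, 60, Pia); (1, 65, 65, Pia); (4, 50, 50, Xin); (NULL, NULL, 50, NULL)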